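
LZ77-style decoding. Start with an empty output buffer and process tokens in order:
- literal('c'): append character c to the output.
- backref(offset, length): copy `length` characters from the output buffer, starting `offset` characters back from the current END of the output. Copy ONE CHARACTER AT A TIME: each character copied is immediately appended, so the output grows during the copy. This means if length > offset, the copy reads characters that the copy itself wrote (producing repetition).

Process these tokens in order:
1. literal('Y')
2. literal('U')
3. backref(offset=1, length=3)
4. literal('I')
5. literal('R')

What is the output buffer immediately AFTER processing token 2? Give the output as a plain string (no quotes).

Token 1: literal('Y'). Output: "Y"
Token 2: literal('U'). Output: "YU"

Answer: YU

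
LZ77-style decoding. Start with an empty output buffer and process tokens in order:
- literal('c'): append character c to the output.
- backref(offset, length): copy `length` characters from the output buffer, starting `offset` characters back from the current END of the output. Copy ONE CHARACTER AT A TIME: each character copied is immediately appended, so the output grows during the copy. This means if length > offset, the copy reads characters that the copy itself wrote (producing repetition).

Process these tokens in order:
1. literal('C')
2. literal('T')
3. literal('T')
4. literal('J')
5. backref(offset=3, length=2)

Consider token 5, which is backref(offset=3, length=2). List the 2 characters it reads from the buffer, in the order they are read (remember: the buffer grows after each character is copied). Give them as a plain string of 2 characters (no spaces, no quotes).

Answer: TT

Derivation:
Token 1: literal('C'). Output: "C"
Token 2: literal('T'). Output: "CT"
Token 3: literal('T'). Output: "CTT"
Token 4: literal('J'). Output: "CTTJ"
Token 5: backref(off=3, len=2). Buffer before: "CTTJ" (len 4)
  byte 1: read out[1]='T', append. Buffer now: "CTTJT"
  byte 2: read out[2]='T', append. Buffer now: "CTTJTT"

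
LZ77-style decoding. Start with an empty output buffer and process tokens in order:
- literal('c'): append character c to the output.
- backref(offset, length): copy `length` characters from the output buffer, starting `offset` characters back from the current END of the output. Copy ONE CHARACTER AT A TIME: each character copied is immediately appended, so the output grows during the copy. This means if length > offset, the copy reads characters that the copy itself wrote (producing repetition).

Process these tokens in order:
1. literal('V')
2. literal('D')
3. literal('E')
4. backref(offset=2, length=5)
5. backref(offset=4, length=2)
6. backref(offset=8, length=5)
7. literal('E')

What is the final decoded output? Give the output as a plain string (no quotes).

Answer: VDEDEDEDEDEDEDEE

Derivation:
Token 1: literal('V'). Output: "V"
Token 2: literal('D'). Output: "VD"
Token 3: literal('E'). Output: "VDE"
Token 4: backref(off=2, len=5) (overlapping!). Copied 'DEDED' from pos 1. Output: "VDEDEDED"
Token 5: backref(off=4, len=2). Copied 'ED' from pos 4. Output: "VDEDEDEDED"
Token 6: backref(off=8, len=5). Copied 'EDEDE' from pos 2. Output: "VDEDEDEDEDEDEDE"
Token 7: literal('E'). Output: "VDEDEDEDEDEDEDEE"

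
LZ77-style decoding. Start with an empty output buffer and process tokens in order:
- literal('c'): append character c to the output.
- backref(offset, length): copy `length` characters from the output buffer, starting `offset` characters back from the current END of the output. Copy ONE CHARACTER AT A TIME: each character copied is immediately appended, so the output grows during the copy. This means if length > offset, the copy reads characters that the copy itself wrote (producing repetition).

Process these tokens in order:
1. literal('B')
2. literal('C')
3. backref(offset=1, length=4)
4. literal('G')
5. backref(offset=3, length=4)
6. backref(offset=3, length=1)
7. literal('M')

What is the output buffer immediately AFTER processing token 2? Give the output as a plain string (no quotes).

Token 1: literal('B'). Output: "B"
Token 2: literal('C'). Output: "BC"

Answer: BC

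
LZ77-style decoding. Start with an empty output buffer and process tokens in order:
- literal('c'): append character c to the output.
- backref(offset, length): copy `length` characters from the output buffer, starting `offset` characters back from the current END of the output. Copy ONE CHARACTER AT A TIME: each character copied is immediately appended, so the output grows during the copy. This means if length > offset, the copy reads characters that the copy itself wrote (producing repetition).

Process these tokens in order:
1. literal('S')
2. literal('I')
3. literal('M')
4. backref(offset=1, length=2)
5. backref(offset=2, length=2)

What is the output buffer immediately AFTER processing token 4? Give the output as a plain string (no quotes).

Answer: SIMMM

Derivation:
Token 1: literal('S'). Output: "S"
Token 2: literal('I'). Output: "SI"
Token 3: literal('M'). Output: "SIM"
Token 4: backref(off=1, len=2) (overlapping!). Copied 'MM' from pos 2. Output: "SIMMM"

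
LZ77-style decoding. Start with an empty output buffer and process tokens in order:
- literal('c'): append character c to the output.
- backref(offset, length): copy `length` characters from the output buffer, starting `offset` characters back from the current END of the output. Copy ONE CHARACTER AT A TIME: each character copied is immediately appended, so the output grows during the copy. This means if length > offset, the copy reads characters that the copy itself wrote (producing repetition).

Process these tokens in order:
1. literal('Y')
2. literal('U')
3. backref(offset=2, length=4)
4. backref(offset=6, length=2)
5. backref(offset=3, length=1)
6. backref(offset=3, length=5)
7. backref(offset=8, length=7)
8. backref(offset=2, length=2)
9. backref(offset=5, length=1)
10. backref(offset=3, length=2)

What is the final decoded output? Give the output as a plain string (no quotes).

Token 1: literal('Y'). Output: "Y"
Token 2: literal('U'). Output: "YU"
Token 3: backref(off=2, len=4) (overlapping!). Copied 'YUYU' from pos 0. Output: "YUYUYU"
Token 4: backref(off=6, len=2). Copied 'YU' from pos 0. Output: "YUYUYUYU"
Token 5: backref(off=3, len=1). Copied 'U' from pos 5. Output: "YUYUYUYUU"
Token 6: backref(off=3, len=5) (overlapping!). Copied 'YUUYU' from pos 6. Output: "YUYUYUYUUYUUYU"
Token 7: backref(off=8, len=7). Copied 'YUUYUUY' from pos 6. Output: "YUYUYUYUUYUUYUYUUYUUY"
Token 8: backref(off=2, len=2). Copied 'UY' from pos 19. Output: "YUYUYUYUUYUUYUYUUYUUYUY"
Token 9: backref(off=5, len=1). Copied 'U' from pos 18. Output: "YUYUYUYUUYUUYUYUUYUUYUYU"
Token 10: backref(off=3, len=2). Copied 'UY' from pos 21. Output: "YUYUYUYUUYUUYUYUUYUUYUYUUY"

Answer: YUYUYUYUUYUUYUYUUYUUYUYUUY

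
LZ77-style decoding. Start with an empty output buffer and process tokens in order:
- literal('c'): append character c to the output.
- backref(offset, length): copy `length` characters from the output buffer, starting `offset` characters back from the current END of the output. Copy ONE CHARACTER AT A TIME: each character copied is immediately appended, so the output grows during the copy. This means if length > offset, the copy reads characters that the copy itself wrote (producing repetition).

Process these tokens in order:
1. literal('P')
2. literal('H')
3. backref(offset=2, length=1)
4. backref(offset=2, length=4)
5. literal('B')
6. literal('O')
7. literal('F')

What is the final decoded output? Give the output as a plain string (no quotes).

Token 1: literal('P'). Output: "P"
Token 2: literal('H'). Output: "PH"
Token 3: backref(off=2, len=1). Copied 'P' from pos 0. Output: "PHP"
Token 4: backref(off=2, len=4) (overlapping!). Copied 'HPHP' from pos 1. Output: "PHPHPHP"
Token 5: literal('B'). Output: "PHPHPHPB"
Token 6: literal('O'). Output: "PHPHPHPBO"
Token 7: literal('F'). Output: "PHPHPHPBOF"

Answer: PHPHPHPBOF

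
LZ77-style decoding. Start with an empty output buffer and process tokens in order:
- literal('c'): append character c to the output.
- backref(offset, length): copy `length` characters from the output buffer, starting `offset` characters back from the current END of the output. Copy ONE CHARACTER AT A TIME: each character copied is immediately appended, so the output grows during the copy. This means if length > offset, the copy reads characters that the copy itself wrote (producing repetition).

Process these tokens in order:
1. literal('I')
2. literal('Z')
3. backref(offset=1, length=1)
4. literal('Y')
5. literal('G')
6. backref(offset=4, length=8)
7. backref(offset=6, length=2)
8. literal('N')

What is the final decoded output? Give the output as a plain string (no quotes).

Token 1: literal('I'). Output: "I"
Token 2: literal('Z'). Output: "IZ"
Token 3: backref(off=1, len=1). Copied 'Z' from pos 1. Output: "IZZ"
Token 4: literal('Y'). Output: "IZZY"
Token 5: literal('G'). Output: "IZZYG"
Token 6: backref(off=4, len=8) (overlapping!). Copied 'ZZYGZZYG' from pos 1. Output: "IZZYGZZYGZZYG"
Token 7: backref(off=6, len=2). Copied 'YG' from pos 7. Output: "IZZYGZZYGZZYGYG"
Token 8: literal('N'). Output: "IZZYGZZYGZZYGYGN"

Answer: IZZYGZZYGZZYGYGN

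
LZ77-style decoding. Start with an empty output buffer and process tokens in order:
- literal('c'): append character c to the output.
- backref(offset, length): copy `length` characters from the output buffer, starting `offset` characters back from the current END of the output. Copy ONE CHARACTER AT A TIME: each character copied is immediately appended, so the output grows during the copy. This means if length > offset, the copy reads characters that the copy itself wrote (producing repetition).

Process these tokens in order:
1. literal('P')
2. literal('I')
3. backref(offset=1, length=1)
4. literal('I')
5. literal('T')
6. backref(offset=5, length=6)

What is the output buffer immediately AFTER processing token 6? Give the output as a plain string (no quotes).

Answer: PIIITPIIITP

Derivation:
Token 1: literal('P'). Output: "P"
Token 2: literal('I'). Output: "PI"
Token 3: backref(off=1, len=1). Copied 'I' from pos 1. Output: "PII"
Token 4: literal('I'). Output: "PIII"
Token 5: literal('T'). Output: "PIIIT"
Token 6: backref(off=5, len=6) (overlapping!). Copied 'PIIITP' from pos 0. Output: "PIIITPIIITP"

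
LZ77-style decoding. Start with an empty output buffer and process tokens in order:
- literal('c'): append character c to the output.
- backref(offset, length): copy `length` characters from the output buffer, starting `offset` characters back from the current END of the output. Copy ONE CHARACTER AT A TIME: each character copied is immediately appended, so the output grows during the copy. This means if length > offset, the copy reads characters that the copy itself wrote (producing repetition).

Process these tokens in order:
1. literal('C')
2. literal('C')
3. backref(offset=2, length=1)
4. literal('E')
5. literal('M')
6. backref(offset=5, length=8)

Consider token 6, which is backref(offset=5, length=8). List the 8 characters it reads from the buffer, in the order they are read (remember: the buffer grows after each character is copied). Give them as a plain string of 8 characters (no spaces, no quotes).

Answer: CCCEMCCC

Derivation:
Token 1: literal('C'). Output: "C"
Token 2: literal('C'). Output: "CC"
Token 3: backref(off=2, len=1). Copied 'C' from pos 0. Output: "CCC"
Token 4: literal('E'). Output: "CCCE"
Token 5: literal('M'). Output: "CCCEM"
Token 6: backref(off=5, len=8). Buffer before: "CCCEM" (len 5)
  byte 1: read out[0]='C', append. Buffer now: "CCCEMC"
  byte 2: read out[1]='C', append. Buffer now: "CCCEMCC"
  byte 3: read out[2]='C', append. Buffer now: "CCCEMCCC"
  byte 4: read out[3]='E', append. Buffer now: "CCCEMCCCE"
  byte 5: read out[4]='M', append. Buffer now: "CCCEMCCCEM"
  byte 6: read out[5]='C', append. Buffer now: "CCCEMCCCEMC"
  byte 7: read out[6]='C', append. Buffer now: "CCCEMCCCEMCC"
  byte 8: read out[7]='C', append. Buffer now: "CCCEMCCCEMCCC"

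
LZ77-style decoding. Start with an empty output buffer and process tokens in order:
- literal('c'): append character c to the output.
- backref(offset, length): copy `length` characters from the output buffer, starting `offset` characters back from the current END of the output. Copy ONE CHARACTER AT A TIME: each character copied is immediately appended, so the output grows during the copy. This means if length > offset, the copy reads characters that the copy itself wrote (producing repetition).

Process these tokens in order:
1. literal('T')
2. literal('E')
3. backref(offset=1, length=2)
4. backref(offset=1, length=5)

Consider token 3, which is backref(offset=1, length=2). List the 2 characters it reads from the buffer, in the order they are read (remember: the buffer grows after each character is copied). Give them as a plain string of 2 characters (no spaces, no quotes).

Token 1: literal('T'). Output: "T"
Token 2: literal('E'). Output: "TE"
Token 3: backref(off=1, len=2). Buffer before: "TE" (len 2)
  byte 1: read out[1]='E', append. Buffer now: "TEE"
  byte 2: read out[2]='E', append. Buffer now: "TEEE"

Answer: EE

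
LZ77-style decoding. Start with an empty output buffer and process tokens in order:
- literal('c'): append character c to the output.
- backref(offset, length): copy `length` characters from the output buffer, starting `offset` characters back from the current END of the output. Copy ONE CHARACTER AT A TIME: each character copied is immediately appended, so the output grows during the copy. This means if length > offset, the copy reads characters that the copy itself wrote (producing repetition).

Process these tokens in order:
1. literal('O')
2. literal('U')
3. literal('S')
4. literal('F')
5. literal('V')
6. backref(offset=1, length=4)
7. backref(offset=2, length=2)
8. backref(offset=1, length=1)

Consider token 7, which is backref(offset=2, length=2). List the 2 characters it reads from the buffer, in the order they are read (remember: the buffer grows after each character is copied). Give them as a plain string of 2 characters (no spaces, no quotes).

Token 1: literal('O'). Output: "O"
Token 2: literal('U'). Output: "OU"
Token 3: literal('S'). Output: "OUS"
Token 4: literal('F'). Output: "OUSF"
Token 5: literal('V'). Output: "OUSFV"
Token 6: backref(off=1, len=4) (overlapping!). Copied 'VVVV' from pos 4. Output: "OUSFVVVVV"
Token 7: backref(off=2, len=2). Buffer before: "OUSFVVVVV" (len 9)
  byte 1: read out[7]='V', append. Buffer now: "OUSFVVVVVV"
  byte 2: read out[8]='V', append. Buffer now: "OUSFVVVVVVV"

Answer: VV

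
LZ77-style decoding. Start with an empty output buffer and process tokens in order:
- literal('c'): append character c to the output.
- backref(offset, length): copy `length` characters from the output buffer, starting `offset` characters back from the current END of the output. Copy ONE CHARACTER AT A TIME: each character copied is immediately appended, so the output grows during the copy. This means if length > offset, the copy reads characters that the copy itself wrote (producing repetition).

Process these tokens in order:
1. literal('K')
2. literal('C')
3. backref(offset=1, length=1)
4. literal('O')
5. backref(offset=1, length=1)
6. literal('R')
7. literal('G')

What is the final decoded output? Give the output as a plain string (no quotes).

Token 1: literal('K'). Output: "K"
Token 2: literal('C'). Output: "KC"
Token 3: backref(off=1, len=1). Copied 'C' from pos 1. Output: "KCC"
Token 4: literal('O'). Output: "KCCO"
Token 5: backref(off=1, len=1). Copied 'O' from pos 3. Output: "KCCOO"
Token 6: literal('R'). Output: "KCCOOR"
Token 7: literal('G'). Output: "KCCOORG"

Answer: KCCOORG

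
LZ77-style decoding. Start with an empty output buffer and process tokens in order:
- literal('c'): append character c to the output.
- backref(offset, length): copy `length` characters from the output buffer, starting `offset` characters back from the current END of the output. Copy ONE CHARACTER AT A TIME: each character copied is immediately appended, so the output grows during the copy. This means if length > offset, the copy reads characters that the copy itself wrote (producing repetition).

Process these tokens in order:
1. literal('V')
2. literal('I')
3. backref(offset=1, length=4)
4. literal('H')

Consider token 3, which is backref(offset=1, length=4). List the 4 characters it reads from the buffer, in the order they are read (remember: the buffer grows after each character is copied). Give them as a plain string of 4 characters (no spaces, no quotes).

Token 1: literal('V'). Output: "V"
Token 2: literal('I'). Output: "VI"
Token 3: backref(off=1, len=4). Buffer before: "VI" (len 2)
  byte 1: read out[1]='I', append. Buffer now: "VII"
  byte 2: read out[2]='I', append. Buffer now: "VIII"
  byte 3: read out[3]='I', append. Buffer now: "VIIII"
  byte 4: read out[4]='I', append. Buffer now: "VIIIII"

Answer: IIII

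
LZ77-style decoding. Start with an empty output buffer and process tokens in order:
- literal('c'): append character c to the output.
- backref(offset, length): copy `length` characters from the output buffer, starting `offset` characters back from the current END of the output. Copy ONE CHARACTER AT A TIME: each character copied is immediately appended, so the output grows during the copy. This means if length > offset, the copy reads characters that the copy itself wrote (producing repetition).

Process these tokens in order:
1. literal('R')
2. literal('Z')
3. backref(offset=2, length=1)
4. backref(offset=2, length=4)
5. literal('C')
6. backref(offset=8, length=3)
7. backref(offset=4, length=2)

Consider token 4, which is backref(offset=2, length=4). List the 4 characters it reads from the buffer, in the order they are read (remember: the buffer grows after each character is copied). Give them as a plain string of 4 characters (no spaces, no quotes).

Answer: ZRZR

Derivation:
Token 1: literal('R'). Output: "R"
Token 2: literal('Z'). Output: "RZ"
Token 3: backref(off=2, len=1). Copied 'R' from pos 0. Output: "RZR"
Token 4: backref(off=2, len=4). Buffer before: "RZR" (len 3)
  byte 1: read out[1]='Z', append. Buffer now: "RZRZ"
  byte 2: read out[2]='R', append. Buffer now: "RZRZR"
  byte 3: read out[3]='Z', append. Buffer now: "RZRZRZ"
  byte 4: read out[4]='R', append. Buffer now: "RZRZRZR"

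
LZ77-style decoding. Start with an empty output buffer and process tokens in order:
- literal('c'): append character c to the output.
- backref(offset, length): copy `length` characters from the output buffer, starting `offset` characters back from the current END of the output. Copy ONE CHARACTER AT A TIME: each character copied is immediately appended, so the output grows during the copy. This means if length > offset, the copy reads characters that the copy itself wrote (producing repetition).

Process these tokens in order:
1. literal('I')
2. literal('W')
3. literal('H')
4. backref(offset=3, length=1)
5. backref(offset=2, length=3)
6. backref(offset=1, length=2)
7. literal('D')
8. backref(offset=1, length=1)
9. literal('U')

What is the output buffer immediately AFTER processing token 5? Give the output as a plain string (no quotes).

Token 1: literal('I'). Output: "I"
Token 2: literal('W'). Output: "IW"
Token 3: literal('H'). Output: "IWH"
Token 4: backref(off=3, len=1). Copied 'I' from pos 0. Output: "IWHI"
Token 5: backref(off=2, len=3) (overlapping!). Copied 'HIH' from pos 2. Output: "IWHIHIH"

Answer: IWHIHIH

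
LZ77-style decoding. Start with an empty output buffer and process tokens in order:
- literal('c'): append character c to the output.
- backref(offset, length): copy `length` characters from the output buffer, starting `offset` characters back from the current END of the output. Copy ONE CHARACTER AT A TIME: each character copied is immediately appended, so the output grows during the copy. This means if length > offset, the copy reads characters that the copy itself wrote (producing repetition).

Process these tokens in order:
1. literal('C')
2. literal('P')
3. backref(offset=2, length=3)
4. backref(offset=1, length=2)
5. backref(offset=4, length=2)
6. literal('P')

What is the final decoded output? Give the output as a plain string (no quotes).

Token 1: literal('C'). Output: "C"
Token 2: literal('P'). Output: "CP"
Token 3: backref(off=2, len=3) (overlapping!). Copied 'CPC' from pos 0. Output: "CPCPC"
Token 4: backref(off=1, len=2) (overlapping!). Copied 'CC' from pos 4. Output: "CPCPCCC"
Token 5: backref(off=4, len=2). Copied 'PC' from pos 3. Output: "CPCPCCCPC"
Token 6: literal('P'). Output: "CPCPCCCPCP"

Answer: CPCPCCCPCP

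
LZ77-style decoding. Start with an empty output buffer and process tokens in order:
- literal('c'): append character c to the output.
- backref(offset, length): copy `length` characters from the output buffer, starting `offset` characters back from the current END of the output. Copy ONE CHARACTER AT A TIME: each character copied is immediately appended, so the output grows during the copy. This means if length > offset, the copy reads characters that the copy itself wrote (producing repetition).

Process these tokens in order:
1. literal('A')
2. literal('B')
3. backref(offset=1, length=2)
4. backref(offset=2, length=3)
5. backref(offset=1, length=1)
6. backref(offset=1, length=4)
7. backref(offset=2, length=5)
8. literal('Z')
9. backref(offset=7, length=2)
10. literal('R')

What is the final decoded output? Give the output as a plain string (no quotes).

Token 1: literal('A'). Output: "A"
Token 2: literal('B'). Output: "AB"
Token 3: backref(off=1, len=2) (overlapping!). Copied 'BB' from pos 1. Output: "ABBB"
Token 4: backref(off=2, len=3) (overlapping!). Copied 'BBB' from pos 2. Output: "ABBBBBB"
Token 5: backref(off=1, len=1). Copied 'B' from pos 6. Output: "ABBBBBBB"
Token 6: backref(off=1, len=4) (overlapping!). Copied 'BBBB' from pos 7. Output: "ABBBBBBBBBBB"
Token 7: backref(off=2, len=5) (overlapping!). Copied 'BBBBB' from pos 10. Output: "ABBBBBBBBBBBBBBBB"
Token 8: literal('Z'). Output: "ABBBBBBBBBBBBBBBBZ"
Token 9: backref(off=7, len=2). Copied 'BB' from pos 11. Output: "ABBBBBBBBBBBBBBBBZBB"
Token 10: literal('R'). Output: "ABBBBBBBBBBBBBBBBZBBR"

Answer: ABBBBBBBBBBBBBBBBZBBR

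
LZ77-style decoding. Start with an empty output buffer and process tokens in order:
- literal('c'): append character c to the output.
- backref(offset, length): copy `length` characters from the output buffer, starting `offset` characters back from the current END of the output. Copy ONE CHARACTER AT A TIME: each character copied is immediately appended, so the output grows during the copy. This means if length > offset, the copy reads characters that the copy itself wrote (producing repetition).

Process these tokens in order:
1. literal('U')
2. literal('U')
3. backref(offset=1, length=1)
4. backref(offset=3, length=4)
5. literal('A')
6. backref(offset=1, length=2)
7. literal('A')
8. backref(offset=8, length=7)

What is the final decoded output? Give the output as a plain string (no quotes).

Answer: UUUUUUUAAAAUUUUAAA

Derivation:
Token 1: literal('U'). Output: "U"
Token 2: literal('U'). Output: "UU"
Token 3: backref(off=1, len=1). Copied 'U' from pos 1. Output: "UUU"
Token 4: backref(off=3, len=4) (overlapping!). Copied 'UUUU' from pos 0. Output: "UUUUUUU"
Token 5: literal('A'). Output: "UUUUUUUA"
Token 6: backref(off=1, len=2) (overlapping!). Copied 'AA' from pos 7. Output: "UUUUUUUAAA"
Token 7: literal('A'). Output: "UUUUUUUAAAA"
Token 8: backref(off=8, len=7). Copied 'UUUUAAA' from pos 3. Output: "UUUUUUUAAAAUUUUAAA"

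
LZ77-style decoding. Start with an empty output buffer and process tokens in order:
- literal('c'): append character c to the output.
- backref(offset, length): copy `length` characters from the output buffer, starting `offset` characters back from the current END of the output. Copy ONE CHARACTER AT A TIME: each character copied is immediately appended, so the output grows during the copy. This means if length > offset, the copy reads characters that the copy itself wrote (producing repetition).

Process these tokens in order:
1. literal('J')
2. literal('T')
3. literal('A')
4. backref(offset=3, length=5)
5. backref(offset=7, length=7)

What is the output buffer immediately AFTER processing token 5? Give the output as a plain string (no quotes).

Answer: JTAJTAJTTAJTAJT

Derivation:
Token 1: literal('J'). Output: "J"
Token 2: literal('T'). Output: "JT"
Token 3: literal('A'). Output: "JTA"
Token 4: backref(off=3, len=5) (overlapping!). Copied 'JTAJT' from pos 0. Output: "JTAJTAJT"
Token 5: backref(off=7, len=7). Copied 'TAJTAJT' from pos 1. Output: "JTAJTAJTTAJTAJT"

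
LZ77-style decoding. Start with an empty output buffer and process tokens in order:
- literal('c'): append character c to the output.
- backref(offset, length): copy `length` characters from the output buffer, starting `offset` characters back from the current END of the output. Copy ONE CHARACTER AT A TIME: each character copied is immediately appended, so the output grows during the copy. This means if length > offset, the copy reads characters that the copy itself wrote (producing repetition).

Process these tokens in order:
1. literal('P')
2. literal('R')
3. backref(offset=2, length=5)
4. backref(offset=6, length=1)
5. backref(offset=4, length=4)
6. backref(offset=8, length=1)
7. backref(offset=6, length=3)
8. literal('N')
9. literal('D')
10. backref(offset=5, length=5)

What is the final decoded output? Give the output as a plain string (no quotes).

Token 1: literal('P'). Output: "P"
Token 2: literal('R'). Output: "PR"
Token 3: backref(off=2, len=5) (overlapping!). Copied 'PRPRP' from pos 0. Output: "PRPRPRP"
Token 4: backref(off=6, len=1). Copied 'R' from pos 1. Output: "PRPRPRPR"
Token 5: backref(off=4, len=4). Copied 'PRPR' from pos 4. Output: "PRPRPRPRPRPR"
Token 6: backref(off=8, len=1). Copied 'P' from pos 4. Output: "PRPRPRPRPRPRP"
Token 7: backref(off=6, len=3). Copied 'RPR' from pos 7. Output: "PRPRPRPRPRPRPRPR"
Token 8: literal('N'). Output: "PRPRPRPRPRPRPRPRN"
Token 9: literal('D'). Output: "PRPRPRPRPRPRPRPRND"
Token 10: backref(off=5, len=5). Copied 'RPRND' from pos 13. Output: "PRPRPRPRPRPRPRPRNDRPRND"

Answer: PRPRPRPRPRPRPRPRNDRPRND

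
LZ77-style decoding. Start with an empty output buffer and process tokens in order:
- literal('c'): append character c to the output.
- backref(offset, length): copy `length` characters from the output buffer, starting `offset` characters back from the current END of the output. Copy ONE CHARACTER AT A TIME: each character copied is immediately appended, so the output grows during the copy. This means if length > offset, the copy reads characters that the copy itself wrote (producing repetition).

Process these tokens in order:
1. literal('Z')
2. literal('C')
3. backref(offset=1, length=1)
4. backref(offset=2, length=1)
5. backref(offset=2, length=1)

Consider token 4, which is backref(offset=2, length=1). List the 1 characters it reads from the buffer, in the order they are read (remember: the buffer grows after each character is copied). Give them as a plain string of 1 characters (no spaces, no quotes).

Token 1: literal('Z'). Output: "Z"
Token 2: literal('C'). Output: "ZC"
Token 3: backref(off=1, len=1). Copied 'C' from pos 1. Output: "ZCC"
Token 4: backref(off=2, len=1). Buffer before: "ZCC" (len 3)
  byte 1: read out[1]='C', append. Buffer now: "ZCCC"

Answer: C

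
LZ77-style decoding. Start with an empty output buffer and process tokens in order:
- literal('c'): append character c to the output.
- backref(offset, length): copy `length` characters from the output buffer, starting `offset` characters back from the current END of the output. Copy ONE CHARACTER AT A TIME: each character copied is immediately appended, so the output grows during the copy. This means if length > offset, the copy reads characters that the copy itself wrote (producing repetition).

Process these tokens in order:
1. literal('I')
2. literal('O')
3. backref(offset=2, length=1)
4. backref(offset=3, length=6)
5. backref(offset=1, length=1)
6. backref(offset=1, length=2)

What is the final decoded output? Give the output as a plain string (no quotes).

Token 1: literal('I'). Output: "I"
Token 2: literal('O'). Output: "IO"
Token 3: backref(off=2, len=1). Copied 'I' from pos 0. Output: "IOI"
Token 4: backref(off=3, len=6) (overlapping!). Copied 'IOIIOI' from pos 0. Output: "IOIIOIIOI"
Token 5: backref(off=1, len=1). Copied 'I' from pos 8. Output: "IOIIOIIOII"
Token 6: backref(off=1, len=2) (overlapping!). Copied 'II' from pos 9. Output: "IOIIOIIOIIII"

Answer: IOIIOIIOIIII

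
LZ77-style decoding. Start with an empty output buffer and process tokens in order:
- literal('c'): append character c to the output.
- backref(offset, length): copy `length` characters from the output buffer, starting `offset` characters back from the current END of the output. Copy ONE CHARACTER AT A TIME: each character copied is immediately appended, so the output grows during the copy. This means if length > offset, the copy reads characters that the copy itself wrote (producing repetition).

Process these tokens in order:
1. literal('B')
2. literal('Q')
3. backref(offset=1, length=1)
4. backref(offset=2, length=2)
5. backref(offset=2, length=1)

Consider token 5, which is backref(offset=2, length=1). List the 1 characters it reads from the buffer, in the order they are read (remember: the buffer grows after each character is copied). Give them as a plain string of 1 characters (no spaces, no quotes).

Answer: Q

Derivation:
Token 1: literal('B'). Output: "B"
Token 2: literal('Q'). Output: "BQ"
Token 3: backref(off=1, len=1). Copied 'Q' from pos 1. Output: "BQQ"
Token 4: backref(off=2, len=2). Copied 'QQ' from pos 1. Output: "BQQQQ"
Token 5: backref(off=2, len=1). Buffer before: "BQQQQ" (len 5)
  byte 1: read out[3]='Q', append. Buffer now: "BQQQQQ"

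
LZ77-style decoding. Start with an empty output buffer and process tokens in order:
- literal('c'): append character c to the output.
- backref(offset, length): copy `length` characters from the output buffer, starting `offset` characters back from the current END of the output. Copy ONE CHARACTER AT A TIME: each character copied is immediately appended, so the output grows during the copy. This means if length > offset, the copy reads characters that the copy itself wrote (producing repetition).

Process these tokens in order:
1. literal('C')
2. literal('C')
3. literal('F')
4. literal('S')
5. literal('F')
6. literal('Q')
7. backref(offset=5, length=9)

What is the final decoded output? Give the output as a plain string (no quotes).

Token 1: literal('C'). Output: "C"
Token 2: literal('C'). Output: "CC"
Token 3: literal('F'). Output: "CCF"
Token 4: literal('S'). Output: "CCFS"
Token 5: literal('F'). Output: "CCFSF"
Token 6: literal('Q'). Output: "CCFSFQ"
Token 7: backref(off=5, len=9) (overlapping!). Copied 'CFSFQCFSF' from pos 1. Output: "CCFSFQCFSFQCFSF"

Answer: CCFSFQCFSFQCFSF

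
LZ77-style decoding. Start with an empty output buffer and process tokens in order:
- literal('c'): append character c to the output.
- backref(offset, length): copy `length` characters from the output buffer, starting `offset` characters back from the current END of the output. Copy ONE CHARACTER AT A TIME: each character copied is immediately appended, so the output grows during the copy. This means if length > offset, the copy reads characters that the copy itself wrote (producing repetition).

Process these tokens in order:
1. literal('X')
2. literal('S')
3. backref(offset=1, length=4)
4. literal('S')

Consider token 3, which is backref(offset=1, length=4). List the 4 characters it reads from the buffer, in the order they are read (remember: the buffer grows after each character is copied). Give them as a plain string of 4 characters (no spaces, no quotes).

Answer: SSSS

Derivation:
Token 1: literal('X'). Output: "X"
Token 2: literal('S'). Output: "XS"
Token 3: backref(off=1, len=4). Buffer before: "XS" (len 2)
  byte 1: read out[1]='S', append. Buffer now: "XSS"
  byte 2: read out[2]='S', append. Buffer now: "XSSS"
  byte 3: read out[3]='S', append. Buffer now: "XSSSS"
  byte 4: read out[4]='S', append. Buffer now: "XSSSSS"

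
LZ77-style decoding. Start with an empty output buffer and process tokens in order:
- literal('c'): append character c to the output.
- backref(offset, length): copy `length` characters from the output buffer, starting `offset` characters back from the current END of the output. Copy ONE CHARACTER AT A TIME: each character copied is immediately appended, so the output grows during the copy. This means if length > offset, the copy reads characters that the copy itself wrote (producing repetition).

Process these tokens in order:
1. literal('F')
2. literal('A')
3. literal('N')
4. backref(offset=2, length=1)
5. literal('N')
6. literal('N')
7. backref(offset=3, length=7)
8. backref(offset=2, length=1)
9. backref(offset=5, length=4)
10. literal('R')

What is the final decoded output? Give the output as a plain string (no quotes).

Answer: FANANNANNANNANANNAR

Derivation:
Token 1: literal('F'). Output: "F"
Token 2: literal('A'). Output: "FA"
Token 3: literal('N'). Output: "FAN"
Token 4: backref(off=2, len=1). Copied 'A' from pos 1. Output: "FANA"
Token 5: literal('N'). Output: "FANAN"
Token 6: literal('N'). Output: "FANANN"
Token 7: backref(off=3, len=7) (overlapping!). Copied 'ANNANNA' from pos 3. Output: "FANANNANNANNA"
Token 8: backref(off=2, len=1). Copied 'N' from pos 11. Output: "FANANNANNANNAN"
Token 9: backref(off=5, len=4). Copied 'ANNA' from pos 9. Output: "FANANNANNANNANANNA"
Token 10: literal('R'). Output: "FANANNANNANNANANNAR"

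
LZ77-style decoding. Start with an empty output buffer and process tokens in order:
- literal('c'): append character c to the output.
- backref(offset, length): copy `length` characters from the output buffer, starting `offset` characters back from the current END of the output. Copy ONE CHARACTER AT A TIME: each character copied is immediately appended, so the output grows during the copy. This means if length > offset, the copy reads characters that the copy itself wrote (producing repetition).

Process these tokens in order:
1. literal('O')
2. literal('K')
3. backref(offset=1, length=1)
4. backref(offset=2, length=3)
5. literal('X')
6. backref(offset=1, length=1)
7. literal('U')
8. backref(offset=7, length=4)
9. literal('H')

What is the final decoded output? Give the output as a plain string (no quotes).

Token 1: literal('O'). Output: "O"
Token 2: literal('K'). Output: "OK"
Token 3: backref(off=1, len=1). Copied 'K' from pos 1. Output: "OKK"
Token 4: backref(off=2, len=3) (overlapping!). Copied 'KKK' from pos 1. Output: "OKKKKK"
Token 5: literal('X'). Output: "OKKKKKX"
Token 6: backref(off=1, len=1). Copied 'X' from pos 6. Output: "OKKKKKXX"
Token 7: literal('U'). Output: "OKKKKKXXU"
Token 8: backref(off=7, len=4). Copied 'KKKK' from pos 2. Output: "OKKKKKXXUKKKK"
Token 9: literal('H'). Output: "OKKKKKXXUKKKKH"

Answer: OKKKKKXXUKKKKH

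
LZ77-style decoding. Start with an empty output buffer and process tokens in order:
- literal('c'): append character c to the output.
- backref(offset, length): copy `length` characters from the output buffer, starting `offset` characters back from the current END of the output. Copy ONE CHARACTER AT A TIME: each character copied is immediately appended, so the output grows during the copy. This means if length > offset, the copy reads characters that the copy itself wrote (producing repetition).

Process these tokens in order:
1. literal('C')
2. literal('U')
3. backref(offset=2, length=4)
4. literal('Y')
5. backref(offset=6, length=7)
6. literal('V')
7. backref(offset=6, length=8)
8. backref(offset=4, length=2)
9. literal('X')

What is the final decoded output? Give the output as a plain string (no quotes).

Token 1: literal('C'). Output: "C"
Token 2: literal('U'). Output: "CU"
Token 3: backref(off=2, len=4) (overlapping!). Copied 'CUCU' from pos 0. Output: "CUCUCU"
Token 4: literal('Y'). Output: "CUCUCUY"
Token 5: backref(off=6, len=7) (overlapping!). Copied 'UCUCUYU' from pos 1. Output: "CUCUCUYUCUCUYU"
Token 6: literal('V'). Output: "CUCUCUYUCUCUYUV"
Token 7: backref(off=6, len=8) (overlapping!). Copied 'UCUYUVUC' from pos 9. Output: "CUCUCUYUCUCUYUVUCUYUVUC"
Token 8: backref(off=4, len=2). Copied 'UV' from pos 19. Output: "CUCUCUYUCUCUYUVUCUYUVUCUV"
Token 9: literal('X'). Output: "CUCUCUYUCUCUYUVUCUYUVUCUVX"

Answer: CUCUCUYUCUCUYUVUCUYUVUCUVX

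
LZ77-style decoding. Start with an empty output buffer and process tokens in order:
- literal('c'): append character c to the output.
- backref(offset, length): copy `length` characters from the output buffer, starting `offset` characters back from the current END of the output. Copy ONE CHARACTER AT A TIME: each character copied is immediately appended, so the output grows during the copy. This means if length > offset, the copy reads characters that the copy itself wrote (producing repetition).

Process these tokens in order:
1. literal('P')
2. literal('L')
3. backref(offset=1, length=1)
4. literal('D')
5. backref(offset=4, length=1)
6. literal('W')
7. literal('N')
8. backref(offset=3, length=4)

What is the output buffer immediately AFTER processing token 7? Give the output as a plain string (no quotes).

Answer: PLLDPWN

Derivation:
Token 1: literal('P'). Output: "P"
Token 2: literal('L'). Output: "PL"
Token 3: backref(off=1, len=1). Copied 'L' from pos 1. Output: "PLL"
Token 4: literal('D'). Output: "PLLD"
Token 5: backref(off=4, len=1). Copied 'P' from pos 0. Output: "PLLDP"
Token 6: literal('W'). Output: "PLLDPW"
Token 7: literal('N'). Output: "PLLDPWN"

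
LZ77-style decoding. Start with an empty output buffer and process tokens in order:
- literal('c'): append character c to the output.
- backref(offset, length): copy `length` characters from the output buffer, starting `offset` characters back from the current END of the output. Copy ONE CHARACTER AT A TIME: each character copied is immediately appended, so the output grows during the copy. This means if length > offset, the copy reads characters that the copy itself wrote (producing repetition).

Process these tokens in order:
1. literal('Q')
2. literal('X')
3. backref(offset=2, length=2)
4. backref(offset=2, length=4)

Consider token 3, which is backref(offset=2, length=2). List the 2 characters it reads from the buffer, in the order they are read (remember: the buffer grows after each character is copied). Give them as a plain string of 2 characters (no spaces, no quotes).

Answer: QX

Derivation:
Token 1: literal('Q'). Output: "Q"
Token 2: literal('X'). Output: "QX"
Token 3: backref(off=2, len=2). Buffer before: "QX" (len 2)
  byte 1: read out[0]='Q', append. Buffer now: "QXQ"
  byte 2: read out[1]='X', append. Buffer now: "QXQX"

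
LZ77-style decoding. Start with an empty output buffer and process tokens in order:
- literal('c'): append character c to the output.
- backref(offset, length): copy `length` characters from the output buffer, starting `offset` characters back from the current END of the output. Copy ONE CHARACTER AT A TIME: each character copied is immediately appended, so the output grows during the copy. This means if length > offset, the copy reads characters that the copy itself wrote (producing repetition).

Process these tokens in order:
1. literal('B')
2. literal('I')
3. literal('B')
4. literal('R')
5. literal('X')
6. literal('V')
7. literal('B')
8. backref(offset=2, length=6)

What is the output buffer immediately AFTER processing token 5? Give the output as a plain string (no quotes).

Token 1: literal('B'). Output: "B"
Token 2: literal('I'). Output: "BI"
Token 3: literal('B'). Output: "BIB"
Token 4: literal('R'). Output: "BIBR"
Token 5: literal('X'). Output: "BIBRX"

Answer: BIBRX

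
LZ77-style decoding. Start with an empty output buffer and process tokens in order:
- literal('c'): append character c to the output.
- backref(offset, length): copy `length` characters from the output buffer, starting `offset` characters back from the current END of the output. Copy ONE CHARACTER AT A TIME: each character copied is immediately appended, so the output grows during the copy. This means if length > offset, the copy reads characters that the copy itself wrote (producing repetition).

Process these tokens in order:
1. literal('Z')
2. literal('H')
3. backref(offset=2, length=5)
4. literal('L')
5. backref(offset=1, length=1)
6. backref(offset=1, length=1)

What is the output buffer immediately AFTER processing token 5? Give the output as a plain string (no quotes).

Token 1: literal('Z'). Output: "Z"
Token 2: literal('H'). Output: "ZH"
Token 3: backref(off=2, len=5) (overlapping!). Copied 'ZHZHZ' from pos 0. Output: "ZHZHZHZ"
Token 4: literal('L'). Output: "ZHZHZHZL"
Token 5: backref(off=1, len=1). Copied 'L' from pos 7. Output: "ZHZHZHZLL"

Answer: ZHZHZHZLL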